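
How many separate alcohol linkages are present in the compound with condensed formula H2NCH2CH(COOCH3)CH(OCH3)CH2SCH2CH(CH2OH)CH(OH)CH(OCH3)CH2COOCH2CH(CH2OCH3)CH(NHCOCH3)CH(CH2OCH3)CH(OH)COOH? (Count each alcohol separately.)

Working along the chain:
  H2NCH2: –NH2 on an sp³ carbon with no adjacent C=O → amine.
  CH(COOCH3): pendant –COOCH3: carbonyl C bonded to C and –OCH3 → ester.
  CH(OCH3): pendant –OCH3: C–O–C with sp³ C, no adjacent C=O → ether.
  CH2SCH2: C–S–C linkage → sulfide (thioether).
  CH(CH2OH): pendant –CH2OH on an sp³ backbone C → alcohol.
  CH(OH): –OH on an sp³ carbon → alcohol (secondary).
  CH(OCH3): pendant –OCH3: C–O–C with sp³ C, no adjacent C=O → ether.
  CH2COOCH2: –C(=O)–O–C with C on the carbonyl side → ester.
  CH(CH2OCH3): pendant –CH2OCH3: C–O–C linkage → ether.
  CH(NHCOCH3): pendant –NHC(=O)CH3: N bonded to a carbonyl → amide (not amine).
  CH(CH2OCH3): pendant –CH2OCH3: C–O–C linkage → ether.
  CH(OH): –OH on an sp³ carbon → alcohol (secondary).
  COOH: –COOH: carbonyl C bonded to –OH and C → carboxylic acid (the –OH is not a separate alcohol).
Alcohol appears at: CH(CH2OH), CH(OH), CH(OH) → 3.

3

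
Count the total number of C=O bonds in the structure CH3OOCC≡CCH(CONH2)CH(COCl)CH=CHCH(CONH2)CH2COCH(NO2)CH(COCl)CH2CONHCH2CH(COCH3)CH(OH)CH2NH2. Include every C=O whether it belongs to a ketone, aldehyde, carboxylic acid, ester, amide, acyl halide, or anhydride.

CH3OOC: ester, 1 C=O (running total 1).
CH(CONH2): amide, 1 C=O (running total 2).
CH(COCl): acyl halide, 1 C=O (running total 3).
CH(CONH2): amide, 1 C=O (running total 4).
CO: ketone, 1 C=O (running total 5).
CH(COCl): acyl halide, 1 C=O (running total 6).
CH2CONHCH2: amide, 1 C=O (running total 7).
CH(COCH3): ketone, 1 C=O (running total 8).

8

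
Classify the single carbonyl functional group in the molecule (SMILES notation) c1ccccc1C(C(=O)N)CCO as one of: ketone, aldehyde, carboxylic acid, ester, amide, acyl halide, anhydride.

The carbonyl is in the CH(CONH2) segment: pendant –CONH2: carbonyl C bonded to C and N → amide.

amide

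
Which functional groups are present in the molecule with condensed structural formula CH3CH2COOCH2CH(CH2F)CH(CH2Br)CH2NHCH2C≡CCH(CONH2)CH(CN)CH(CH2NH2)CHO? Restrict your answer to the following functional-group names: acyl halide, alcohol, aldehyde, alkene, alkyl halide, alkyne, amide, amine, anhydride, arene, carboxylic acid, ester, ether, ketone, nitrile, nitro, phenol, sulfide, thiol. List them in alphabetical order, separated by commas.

aldehyde, alkyl halide, alkyne, amide, amine, ester, nitrile

–C(=O)–O–C with C on the carbonyl side → ester.
pendant –CH2X: halogen on sp³ carbon → alkyl halide.
pendant –CH2X: halogen on sp³ carbon → alkyl halide.
C–N–C with sp³ carbons and no adjacent C=O → amine (secondary).
C≡C triple bond → alkyne.
pendant –CONH2: carbonyl C bonded to C and N → amide.
pendant –C≡N: nitrile.
pendant –CH2NH2: N on sp³ C, no adjacent C=O → amine.
terminal –CHO: carbonyl C bonded to H and C → aldehyde.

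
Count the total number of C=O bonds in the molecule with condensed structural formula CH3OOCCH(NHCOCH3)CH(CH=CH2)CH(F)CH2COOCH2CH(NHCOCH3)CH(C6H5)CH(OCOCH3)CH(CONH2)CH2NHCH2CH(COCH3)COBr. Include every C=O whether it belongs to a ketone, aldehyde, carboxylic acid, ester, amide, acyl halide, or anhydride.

CH3OOC: ester, 1 C=O (running total 1).
CH(NHCOCH3): amide, 1 C=O (running total 2).
CH2COOCH2: ester, 1 C=O (running total 3).
CH(NHCOCH3): amide, 1 C=O (running total 4).
CH(OCOCH3): ester, 1 C=O (running total 5).
CH(CONH2): amide, 1 C=O (running total 6).
CH(COCH3): ketone, 1 C=O (running total 7).
COBr: acyl halide, 1 C=O (running total 8).

8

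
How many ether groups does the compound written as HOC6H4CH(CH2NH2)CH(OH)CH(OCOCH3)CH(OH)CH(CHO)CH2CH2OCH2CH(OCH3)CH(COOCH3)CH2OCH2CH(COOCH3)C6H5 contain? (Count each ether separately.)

Taking each segment in turn:
  HOC6H4: –OH attached directly to an aromatic ring → phenol (not alcohol); the ring itself is an arene.
  CH(CH2NH2): pendant –CH2NH2: N on sp³ C, no adjacent C=O → amine.
  CH(OH): –OH on an sp³ carbon → alcohol (secondary).
  CH(OCOCH3): pendant –OC(=O)CH3: an acyloxy group → ester.
  CH(OH): –OH on an sp³ carbon → alcohol (secondary).
  CH(CHO): pendant –CHO: carbonyl C bonded to C and H → aldehyde.
  CH2OCH2: C–O–C with sp³ carbons on both sides and no adjacent C=O → ether.
  CH(OCH3): pendant –OCH3: C–O–C with sp³ C, no adjacent C=O → ether.
  CH(COOCH3): pendant –COOCH3: carbonyl C bonded to C and –OCH3 → ester.
  CH2OCH2: C–O–C with sp³ carbons on both sides and no adjacent C=O → ether.
  CH(COOCH3): pendant –COOCH3: carbonyl C bonded to C and –OCH3 → ester.
  C6H5: –C6H5 phenyl ring → arene.
Ether appears at: CH2OCH2, CH(OCH3), CH2OCH2 → 3.

3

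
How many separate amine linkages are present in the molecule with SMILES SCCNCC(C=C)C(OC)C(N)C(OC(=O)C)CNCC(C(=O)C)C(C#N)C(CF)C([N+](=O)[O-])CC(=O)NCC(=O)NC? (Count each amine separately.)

3

Working along the chain:
  HSCH2: –SH on an sp³ carbon → thiol.
  CH2NHCH2: C–N–C with sp³ carbons and no adjacent C=O → amine (secondary).
  CH(CH=CH2): pendant –CH=CH2: C=C double bond → alkene.
  CH(OCH3): pendant –OCH3: C–O–C with sp³ C, no adjacent C=O → ether.
  CH(NH2): –NH2 on an sp³ carbon with no adjacent C=O → amine.
  CH(OCOCH3): pendant –OC(=O)CH3: an acyloxy group → ester.
  CH2NHCH2: C–N–C with sp³ carbons and no adjacent C=O → amine (secondary).
  CH(COCH3): pendant –COCH3: carbonyl C bonded to two carbons → ketone.
  CH(CN): pendant –C≡N: nitrile.
  CH(CH2F): pendant –CH2X: halogen on sp³ carbon → alkyl halide.
  CH(NO2): –NO2 on an sp³ carbon → nitro (the N=O is not a carbonyl).
  CH2CONHCH2: –C(=O)–N– linkage → amide (the N is not an amine).
  CONHCH3: –C(=O)NHCH3: carbonyl C bonded to C and to N → amide (the N is not an amine).
Amine appears at: CH2NHCH2, CH(NH2), CH2NHCH2 → 3.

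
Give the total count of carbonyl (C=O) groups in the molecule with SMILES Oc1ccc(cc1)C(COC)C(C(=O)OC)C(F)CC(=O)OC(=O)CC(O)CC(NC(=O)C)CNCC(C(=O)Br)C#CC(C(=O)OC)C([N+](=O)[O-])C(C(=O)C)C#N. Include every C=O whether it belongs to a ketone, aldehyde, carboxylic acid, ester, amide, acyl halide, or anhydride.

7

CH(COOCH3): ester, 1 C=O (running total 1).
CH2CO-O-COCH2: anhydride, 2 C=O (running total 3).
CH(NHCOCH3): amide, 1 C=O (running total 4).
CH(COBr): acyl halide, 1 C=O (running total 5).
CH(COOCH3): ester, 1 C=O (running total 6).
CH(COCH3): ketone, 1 C=O (running total 7).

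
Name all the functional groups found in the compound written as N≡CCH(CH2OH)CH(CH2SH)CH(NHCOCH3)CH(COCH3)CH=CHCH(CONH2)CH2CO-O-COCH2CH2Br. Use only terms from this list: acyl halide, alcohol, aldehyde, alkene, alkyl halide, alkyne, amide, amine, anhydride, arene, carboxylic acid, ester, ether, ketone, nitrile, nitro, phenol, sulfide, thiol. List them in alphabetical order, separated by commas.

alcohol, alkene, alkyl halide, amide, anhydride, ketone, nitrile, thiol

N≡C–: carbon triple-bonded to nitrogen → nitrile.
pendant –CH2OH on an sp³ backbone C → alcohol.
pendant –CH2SH → thiol.
pendant –NHC(=O)CH3: N bonded to a carbonyl → amide (not amine).
pendant –COCH3: carbonyl C bonded to two carbons → ketone.
C=C double bond → alkene.
pendant –CONH2: carbonyl C bonded to C and N → amide.
two acyl groups sharing one oxygen, –C(=O)–O–C(=O)– → anhydride.
halogen on an sp³ carbon → alkyl halide.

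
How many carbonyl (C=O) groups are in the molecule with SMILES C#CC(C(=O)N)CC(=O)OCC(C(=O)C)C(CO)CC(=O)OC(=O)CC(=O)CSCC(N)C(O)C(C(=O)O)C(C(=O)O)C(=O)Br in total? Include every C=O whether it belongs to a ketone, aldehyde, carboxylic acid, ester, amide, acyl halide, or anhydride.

CH(CONH2): amide, 1 C=O (running total 1).
CH2COOCH2: ester, 1 C=O (running total 2).
CH(COCH3): ketone, 1 C=O (running total 3).
CH2CO-O-COCH2: anhydride, 2 C=O (running total 5).
CO: ketone, 1 C=O (running total 6).
CH(COOH): carboxylic acid, 1 C=O (running total 7).
CH(COOH): carboxylic acid, 1 C=O (running total 8).
COBr: acyl halide, 1 C=O (running total 9).

9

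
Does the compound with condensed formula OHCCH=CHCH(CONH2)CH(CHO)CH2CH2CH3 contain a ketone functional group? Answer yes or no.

terminal –CHO: carbonyl C bonded to H and C → aldehyde.
C=C double bond → alkene.
pendant –CONH2: carbonyl C bonded to C and N → amide.
pendant –CHO: carbonyl C bonded to C and H → aldehyde.
In CH(CONH2), the C=O is bonded to nitrogen, which defines an amide, not a ketone. In each of OHC and CH(CHO), the carbonyl carbon carries an H, so it is an aldehyde, not a ketone.
The groups actually present are: aldehyde, alkene, amide.

no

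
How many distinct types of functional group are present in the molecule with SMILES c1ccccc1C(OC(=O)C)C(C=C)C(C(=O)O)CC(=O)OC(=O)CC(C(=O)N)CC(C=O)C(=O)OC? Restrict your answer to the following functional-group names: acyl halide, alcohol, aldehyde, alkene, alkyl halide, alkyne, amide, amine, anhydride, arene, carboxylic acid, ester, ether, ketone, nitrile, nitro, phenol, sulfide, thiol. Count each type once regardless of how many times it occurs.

C6H5– phenyl ring → arene.
pendant –OC(=O)CH3: an acyloxy group → ester.
pendant –CH=CH2: C=C double bond → alkene.
pendant –COOH: carbonyl C bonded to C and –OH → carboxylic acid.
two acyl groups sharing one oxygen, –C(=O)–O–C(=O)– → anhydride.
pendant –CONH2: carbonyl C bonded to C and N → amide.
pendant –CHO: carbonyl C bonded to C and H → aldehyde.
–C(=O)OCH3: carbonyl C bonded to C and to –OCH3 → ester (not ketone + ether).
Distinct types present: aldehyde, alkene, amide, anhydride, arene, carboxylic acid, ester.

7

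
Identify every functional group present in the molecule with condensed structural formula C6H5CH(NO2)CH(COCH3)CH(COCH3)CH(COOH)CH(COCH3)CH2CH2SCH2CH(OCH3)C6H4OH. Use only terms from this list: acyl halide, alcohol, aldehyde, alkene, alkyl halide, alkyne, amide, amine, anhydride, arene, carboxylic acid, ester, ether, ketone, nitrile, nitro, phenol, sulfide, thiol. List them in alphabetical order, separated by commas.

Taking each segment in turn:
  C6H5: C6H5– phenyl ring → arene.
  CH(NO2): –NO2 on an sp³ carbon → nitro (the N=O is not a carbonyl).
  CH(COCH3): pendant –COCH3: carbonyl C bonded to two carbons → ketone.
  CH(COCH3): pendant –COCH3: carbonyl C bonded to two carbons → ketone.
  CH(COOH): pendant –COOH: carbonyl C bonded to C and –OH → carboxylic acid.
  CH(COCH3): pendant –COCH3: carbonyl C bonded to two carbons → ketone.
  CH2SCH2: C–S–C linkage → sulfide (thioether).
  CH(OCH3): pendant –OCH3: C–O–C with sp³ C, no adjacent C=O → ether.
  C6H4OH: –OH attached directly to an aromatic ring → phenol (not alcohol); the ring itself is an arene.

arene, carboxylic acid, ether, ketone, nitro, phenol, sulfide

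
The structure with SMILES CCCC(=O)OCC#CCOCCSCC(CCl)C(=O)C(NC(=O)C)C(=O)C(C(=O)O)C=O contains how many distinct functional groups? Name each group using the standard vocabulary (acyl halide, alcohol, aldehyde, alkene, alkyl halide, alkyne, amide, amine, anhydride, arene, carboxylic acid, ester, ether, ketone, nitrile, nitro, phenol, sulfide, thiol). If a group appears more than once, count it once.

9

–C(=O)–O–C with C on the carbonyl side → ester.
C≡C triple bond → alkyne.
C–O–C with sp³ carbons on both sides and no adjacent C=O → ether.
C–S–C linkage → sulfide (thioether).
pendant –CH2X: halogen on sp³ carbon → alkyl halide.
–C(=O)– with carbon on both sides → ketone.
pendant –NHC(=O)CH3: N bonded to a carbonyl → amide (not amine).
–C(=O)– with carbon on both sides → ketone.
pendant –COOH: carbonyl C bonded to C and –OH → carboxylic acid.
terminal –CHO: carbonyl C bonded to H and C → aldehyde.
Distinct types present: aldehyde, alkyl halide, alkyne, amide, carboxylic acid, ester, ether, ketone, sulfide.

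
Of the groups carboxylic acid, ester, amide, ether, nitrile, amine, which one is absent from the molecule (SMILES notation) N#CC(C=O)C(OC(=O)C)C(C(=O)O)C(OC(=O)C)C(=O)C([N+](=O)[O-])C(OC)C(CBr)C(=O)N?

ether: present (CH(OCH3) — pendant –OCH3: C–O–C with sp³ C, no adjacent C=O → ether).
ester: present (CH(OCOCH3) — pendant –OC(=O)CH3: an acyloxy group → ester).
carboxylic acid: present (CH(COOH) — pendant –COOH: carbonyl C bonded to C and –OH → carboxylic acid).
amide: present (CONH2 — –C(=O)NH2: carbonyl C bonded to C and to N → amide (the N is not a separate amine)).
nitrile: present (N≡C — N≡C–: carbon triple-bonded to nitrogen → nitrile).
amine: absent. In CONH2, the nitrogen is bonded directly to a carbonyl carbon, making it part of an amide, not a free amine.

amine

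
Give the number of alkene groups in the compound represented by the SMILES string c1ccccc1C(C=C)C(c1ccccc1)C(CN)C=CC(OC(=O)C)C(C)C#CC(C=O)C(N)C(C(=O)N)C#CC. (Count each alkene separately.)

2

C6H5– phenyl ring → arene.
pendant –CH=CH2: C=C double bond → alkene.
pendant –C6H5: benzene ring → arene.
pendant –CH2NH2: N on sp³ C, no adjacent C=O → amine.
C=C double bond → alkene.
pendant –OC(=O)CH3: an acyloxy group → ester.
C≡C triple bond → alkyne.
pendant –CHO: carbonyl C bonded to C and H → aldehyde.
–NH2 on an sp³ carbon with no adjacent C=O → amine.
pendant –CONH2: carbonyl C bonded to C and N → amide.
C≡C triple bond → alkyne.
Alkene appears at: CH(CH=CH2), CH=CH → 2.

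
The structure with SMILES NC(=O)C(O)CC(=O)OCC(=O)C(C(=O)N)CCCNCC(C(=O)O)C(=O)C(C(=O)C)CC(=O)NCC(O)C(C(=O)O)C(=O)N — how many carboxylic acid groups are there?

2

Reading the structure from left to right:
  H2NCO: –C(=O)NH2: carbonyl C bonded to C and to N → amide (the N is not a separate amine).
  CH(OH): –OH on an sp³ carbon → alcohol (secondary).
  CH2COOCH2: –C(=O)–O–C with C on the carbonyl side → ester.
  CO: –C(=O)– with carbon on both sides → ketone.
  CH(CONH2): pendant –CONH2: carbonyl C bonded to C and N → amide.
  CH2NHCH2: C–N–C with sp³ carbons and no adjacent C=O → amine (secondary).
  CH(COOH): pendant –COOH: carbonyl C bonded to C and –OH → carboxylic acid.
  CO: –C(=O)– with carbon on both sides → ketone.
  CH(COCH3): pendant –COCH3: carbonyl C bonded to two carbons → ketone.
  CH2CONHCH2: –C(=O)–N– linkage → amide (the N is not an amine).
  CH(OH): –OH on an sp³ carbon → alcohol (secondary).
  CH(COOH): pendant –COOH: carbonyl C bonded to C and –OH → carboxylic acid.
  CONH2: –C(=O)NH2: carbonyl C bonded to C and to N → amide (the N is not a separate amine).
Carboxylic acid appears at: CH(COOH), CH(COOH) → 2.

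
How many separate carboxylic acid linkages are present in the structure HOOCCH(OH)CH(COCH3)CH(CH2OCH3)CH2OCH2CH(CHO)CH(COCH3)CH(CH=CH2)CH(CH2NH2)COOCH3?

1

Reading the structure from left to right:
  HOOC: –COOH: carbonyl C bonded to –OH and C → carboxylic acid (the –OH is not a separate alcohol).
  CH(OH): –OH on an sp³ carbon → alcohol (secondary).
  CH(COCH3): pendant –COCH3: carbonyl C bonded to two carbons → ketone.
  CH(CH2OCH3): pendant –CH2OCH3: C–O–C linkage → ether.
  CH2OCH2: C–O–C with sp³ carbons on both sides and no adjacent C=O → ether.
  CH(CHO): pendant –CHO: carbonyl C bonded to C and H → aldehyde.
  CH(COCH3): pendant –COCH3: carbonyl C bonded to two carbons → ketone.
  CH(CH=CH2): pendant –CH=CH2: C=C double bond → alkene.
  CH(CH2NH2): pendant –CH2NH2: N on sp³ C, no adjacent C=O → amine.
  COOCH3: –C(=O)OCH3: carbonyl C bonded to C and to –OCH3 → ester (not ketone + ether).
Carboxylic acid appears at: HOOC → 1.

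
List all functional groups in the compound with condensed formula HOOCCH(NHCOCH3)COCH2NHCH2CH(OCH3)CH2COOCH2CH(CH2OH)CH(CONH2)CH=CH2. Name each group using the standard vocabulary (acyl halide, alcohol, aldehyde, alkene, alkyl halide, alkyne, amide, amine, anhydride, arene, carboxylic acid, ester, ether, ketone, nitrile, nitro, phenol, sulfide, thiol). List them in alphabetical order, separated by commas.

Taking each segment in turn:
  HOOC: –COOH: carbonyl C bonded to –OH and C → carboxylic acid (the –OH is not a separate alcohol).
  CH(NHCOCH3): pendant –NHC(=O)CH3: N bonded to a carbonyl → amide (not amine).
  CO: –C(=O)– with carbon on both sides → ketone.
  CH2NHCH2: C–N–C with sp³ carbons and no adjacent C=O → amine (secondary).
  CH(OCH3): pendant –OCH3: C–O–C with sp³ C, no adjacent C=O → ether.
  CH2COOCH2: –C(=O)–O–C with C on the carbonyl side → ester.
  CH(CH2OH): pendant –CH2OH on an sp³ backbone C → alcohol.
  CH(CONH2): pendant –CONH2: carbonyl C bonded to C and N → amide.
  CH=CH2: C=C double bond → alkene.

alcohol, alkene, amide, amine, carboxylic acid, ester, ether, ketone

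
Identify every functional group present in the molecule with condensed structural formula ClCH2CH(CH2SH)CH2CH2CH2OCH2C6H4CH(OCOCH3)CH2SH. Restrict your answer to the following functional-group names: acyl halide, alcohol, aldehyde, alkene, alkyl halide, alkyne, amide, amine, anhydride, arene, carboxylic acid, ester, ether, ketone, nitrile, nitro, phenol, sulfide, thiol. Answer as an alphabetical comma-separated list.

alkyl halide, arene, ester, ether, thiol

halogen on an sp³ carbon → alkyl halide.
pendant –CH2SH → thiol.
C–O–C with sp³ carbons on both sides and no adjacent C=O → ether.
para-disubstituted benzene ring → arene.
pendant –OC(=O)CH3: an acyloxy group → ester.
–SH on an sp³ carbon → thiol.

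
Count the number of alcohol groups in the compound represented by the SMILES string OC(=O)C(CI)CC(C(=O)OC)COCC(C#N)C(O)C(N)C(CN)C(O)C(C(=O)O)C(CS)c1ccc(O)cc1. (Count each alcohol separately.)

2

–COOH: carbonyl C bonded to –OH and C → carboxylic acid (the –OH is not a separate alcohol).
pendant –CH2X: halogen on sp³ carbon → alkyl halide.
pendant –COOCH3: carbonyl C bonded to C and –OCH3 → ester.
C–O–C with sp³ carbons on both sides and no adjacent C=O → ether.
pendant –C≡N: nitrile.
–OH on an sp³ carbon → alcohol (secondary).
–NH2 on an sp³ carbon with no adjacent C=O → amine.
pendant –CH2NH2: N on sp³ C, no adjacent C=O → amine.
–OH on an sp³ carbon → alcohol (secondary).
pendant –COOH: carbonyl C bonded to C and –OH → carboxylic acid.
pendant –CH2SH → thiol.
–OH attached directly to an aromatic ring → phenol (not alcohol); the ring itself is an arene.
Alcohol appears at: CH(OH), CH(OH) → 2.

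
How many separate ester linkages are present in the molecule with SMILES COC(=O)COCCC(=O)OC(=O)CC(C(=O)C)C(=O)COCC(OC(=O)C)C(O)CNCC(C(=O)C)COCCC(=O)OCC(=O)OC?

4

CH3O–C(=O)–: carbonyl C bonded to C and to –OCH3 → ester (not ketone + ether).
C–O–C with sp³ carbons on both sides and no adjacent C=O → ether.
two acyl groups sharing one oxygen, –C(=O)–O–C(=O)– → anhydride.
pendant –COCH3: carbonyl C bonded to two carbons → ketone.
–C(=O)– with carbon on both sides → ketone.
C–O–C with sp³ carbons on both sides and no adjacent C=O → ether.
pendant –OC(=O)CH3: an acyloxy group → ester.
–OH on an sp³ carbon → alcohol (secondary).
C–N–C with sp³ carbons and no adjacent C=O → amine (secondary).
pendant –COCH3: carbonyl C bonded to two carbons → ketone.
C–O–C with sp³ carbons on both sides and no adjacent C=O → ether.
–C(=O)–O–C with C on the carbonyl side → ester.
–C(=O)OCH3: carbonyl C bonded to C and to –OCH3 → ester (not ketone + ether).
Ester appears at: CH3OOC, CH(OCOCH3), CH2COOCH2, COOCH3 → 4.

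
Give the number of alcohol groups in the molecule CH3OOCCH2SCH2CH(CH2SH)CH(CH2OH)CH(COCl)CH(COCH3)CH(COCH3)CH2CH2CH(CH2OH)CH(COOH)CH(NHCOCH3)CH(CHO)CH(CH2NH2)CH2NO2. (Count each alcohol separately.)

2

Reading the structure from left to right:
  CH3OOC: CH3O–C(=O)–: carbonyl C bonded to C and to –OCH3 → ester (not ketone + ether).
  CH2SCH2: C–S–C linkage → sulfide (thioether).
  CH(CH2SH): pendant –CH2SH → thiol.
  CH(CH2OH): pendant –CH2OH on an sp³ backbone C → alcohol.
  CH(COCl): pendant –C(=O)X: carbonyl C bonded to C and halogen → acyl halide.
  CH(COCH3): pendant –COCH3: carbonyl C bonded to two carbons → ketone.
  CH(COCH3): pendant –COCH3: carbonyl C bonded to two carbons → ketone.
  CH(CH2OH): pendant –CH2OH on an sp³ backbone C → alcohol.
  CH(COOH): pendant –COOH: carbonyl C bonded to C and –OH → carboxylic acid.
  CH(NHCOCH3): pendant –NHC(=O)CH3: N bonded to a carbonyl → amide (not amine).
  CH(CHO): pendant –CHO: carbonyl C bonded to C and H → aldehyde.
  CH(CH2NH2): pendant –CH2NH2: N on sp³ C, no adjacent C=O → amine.
  CH2NO2: –NO2 on carbon → nitro group.
Alcohol appears at: CH(CH2OH), CH(CH2OH) → 2.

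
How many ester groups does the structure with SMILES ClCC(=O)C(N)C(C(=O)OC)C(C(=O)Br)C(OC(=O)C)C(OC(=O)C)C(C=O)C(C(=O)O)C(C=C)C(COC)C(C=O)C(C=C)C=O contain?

Reading the structure from left to right:
  ClCH2: halogen on an sp³ carbon → alkyl halide.
  CO: –C(=O)– with carbon on both sides → ketone.
  CH(NH2): –NH2 on an sp³ carbon with no adjacent C=O → amine.
  CH(COOCH3): pendant –COOCH3: carbonyl C bonded to C and –OCH3 → ester.
  CH(COBr): pendant –C(=O)X: carbonyl C bonded to C and halogen → acyl halide.
  CH(OCOCH3): pendant –OC(=O)CH3: an acyloxy group → ester.
  CH(OCOCH3): pendant –OC(=O)CH3: an acyloxy group → ester.
  CH(CHO): pendant –CHO: carbonyl C bonded to C and H → aldehyde.
  CH(COOH): pendant –COOH: carbonyl C bonded to C and –OH → carboxylic acid.
  CH(CH=CH2): pendant –CH=CH2: C=C double bond → alkene.
  CH(CH2OCH3): pendant –CH2OCH3: C–O–C linkage → ether.
  CH(CHO): pendant –CHO: carbonyl C bonded to C and H → aldehyde.
  CH(CH=CH2): pendant –CH=CH2: C=C double bond → alkene.
  CHO: terminal –CHO: carbonyl C bonded to H and C → aldehyde.
Ester appears at: CH(COOCH3), CH(OCOCH3), CH(OCOCH3) → 3.

3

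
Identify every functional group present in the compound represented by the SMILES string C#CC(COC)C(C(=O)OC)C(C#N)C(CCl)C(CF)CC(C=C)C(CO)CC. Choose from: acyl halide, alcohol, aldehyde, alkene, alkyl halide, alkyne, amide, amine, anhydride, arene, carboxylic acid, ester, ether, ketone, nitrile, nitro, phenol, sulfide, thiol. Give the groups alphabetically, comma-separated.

Reading the structure from left to right:
  HC≡C: C≡C triple bond → alkyne.
  CH(CH2OCH3): pendant –CH2OCH3: C–O–C linkage → ether.
  CH(COOCH3): pendant –COOCH3: carbonyl C bonded to C and –OCH3 → ester.
  CH(CN): pendant –C≡N: nitrile.
  CH(CH2Cl): pendant –CH2X: halogen on sp³ carbon → alkyl halide.
  CH(CH2F): pendant –CH2X: halogen on sp³ carbon → alkyl halide.
  CH(CH=CH2): pendant –CH=CH2: C=C double bond → alkene.
  CH(CH2OH): pendant –CH2OH on an sp³ backbone C → alcohol.

alcohol, alkene, alkyl halide, alkyne, ester, ether, nitrile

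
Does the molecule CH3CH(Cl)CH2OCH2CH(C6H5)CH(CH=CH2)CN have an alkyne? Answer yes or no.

no

Working along the chain:
  CH(Cl): halogen on an sp³ carbon → alkyl halide.
  CH2OCH2: C–O–C with sp³ carbons on both sides and no adjacent C=O → ether.
  CH(C6H5): pendant –C6H5: benzene ring → arene.
  CH(CH=CH2): pendant –CH=CH2: C=C double bond → alkene.
  CN: –C≡N: carbon triple-bonded to nitrogen → nitrile.
In CN, the triple bond is C≡N, not C≡C, so it is a nitrile.
The groups actually present are: alkene, alkyl halide, arene, ether, nitrile.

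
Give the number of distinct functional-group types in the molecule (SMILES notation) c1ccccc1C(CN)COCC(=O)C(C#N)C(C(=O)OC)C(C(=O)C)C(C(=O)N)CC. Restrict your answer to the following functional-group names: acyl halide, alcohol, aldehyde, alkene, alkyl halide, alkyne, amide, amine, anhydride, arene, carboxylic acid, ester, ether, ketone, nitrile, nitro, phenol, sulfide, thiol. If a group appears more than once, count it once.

7

C6H5– phenyl ring → arene.
pendant –CH2NH2: N on sp³ C, no adjacent C=O → amine.
C–O–C with sp³ carbons on both sides and no adjacent C=O → ether.
–C(=O)– with carbon on both sides → ketone.
pendant –C≡N: nitrile.
pendant –COOCH3: carbonyl C bonded to C and –OCH3 → ester.
pendant –COCH3: carbonyl C bonded to two carbons → ketone.
pendant –CONH2: carbonyl C bonded to C and N → amide.
Distinct types present: amide, amine, arene, ester, ether, ketone, nitrile.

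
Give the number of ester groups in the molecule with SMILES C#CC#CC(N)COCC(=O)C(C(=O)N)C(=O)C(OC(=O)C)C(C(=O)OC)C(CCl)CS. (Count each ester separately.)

2

C≡C triple bond → alkyne.
C≡C triple bond → alkyne.
–NH2 on an sp³ carbon with no adjacent C=O → amine.
C–O–C with sp³ carbons on both sides and no adjacent C=O → ether.
–C(=O)– with carbon on both sides → ketone.
pendant –CONH2: carbonyl C bonded to C and N → amide.
–C(=O)– with carbon on both sides → ketone.
pendant –OC(=O)CH3: an acyloxy group → ester.
pendant –COOCH3: carbonyl C bonded to C and –OCH3 → ester.
pendant –CH2X: halogen on sp³ carbon → alkyl halide.
–SH on an sp³ carbon → thiol.
Ester appears at: CH(OCOCH3), CH(COOCH3) → 2.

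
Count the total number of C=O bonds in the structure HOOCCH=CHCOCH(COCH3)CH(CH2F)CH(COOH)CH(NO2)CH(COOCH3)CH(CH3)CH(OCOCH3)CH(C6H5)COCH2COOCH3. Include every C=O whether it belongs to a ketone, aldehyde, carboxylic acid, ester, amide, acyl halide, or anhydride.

HOOC: carboxylic acid, 1 C=O (running total 1).
CO: ketone, 1 C=O (running total 2).
CH(COCH3): ketone, 1 C=O (running total 3).
CH(COOH): carboxylic acid, 1 C=O (running total 4).
CH(COOCH3): ester, 1 C=O (running total 5).
CH(OCOCH3): ester, 1 C=O (running total 6).
CO: ketone, 1 C=O (running total 7).
COOCH3: ester, 1 C=O (running total 8).

8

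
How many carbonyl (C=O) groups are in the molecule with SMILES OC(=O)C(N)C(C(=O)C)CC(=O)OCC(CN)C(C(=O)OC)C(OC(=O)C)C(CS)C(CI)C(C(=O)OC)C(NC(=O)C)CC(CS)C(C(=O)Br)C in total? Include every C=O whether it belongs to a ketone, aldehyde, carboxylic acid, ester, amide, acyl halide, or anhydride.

HOOC: carboxylic acid, 1 C=O (running total 1).
CH(COCH3): ketone, 1 C=O (running total 2).
CH2COOCH2: ester, 1 C=O (running total 3).
CH(COOCH3): ester, 1 C=O (running total 4).
CH(OCOCH3): ester, 1 C=O (running total 5).
CH(COOCH3): ester, 1 C=O (running total 6).
CH(NHCOCH3): amide, 1 C=O (running total 7).
CH(COBr): acyl halide, 1 C=O (running total 8).

8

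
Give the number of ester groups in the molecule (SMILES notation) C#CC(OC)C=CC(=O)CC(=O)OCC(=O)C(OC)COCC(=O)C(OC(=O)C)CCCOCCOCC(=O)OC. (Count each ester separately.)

Working along the chain:
  HC≡C: C≡C triple bond → alkyne.
  CH(OCH3): pendant –OCH3: C–O–C with sp³ C, no adjacent C=O → ether.
  CH=CH: C=C double bond → alkene.
  CO: –C(=O)– with carbon on both sides → ketone.
  CH2COOCH2: –C(=O)–O–C with C on the carbonyl side → ester.
  CO: –C(=O)– with carbon on both sides → ketone.
  CH(OCH3): pendant –OCH3: C–O–C with sp³ C, no adjacent C=O → ether.
  CH2OCH2: C–O–C with sp³ carbons on both sides and no adjacent C=O → ether.
  CO: –C(=O)– with carbon on both sides → ketone.
  CH(OCOCH3): pendant –OC(=O)CH3: an acyloxy group → ester.
  CH2OCH2: C–O–C with sp³ carbons on both sides and no adjacent C=O → ether.
  CH2OCH2: C–O–C with sp³ carbons on both sides and no adjacent C=O → ether.
  COOCH3: –C(=O)OCH3: carbonyl C bonded to C and to –OCH3 → ester (not ketone + ether).
Ester appears at: CH2COOCH2, CH(OCOCH3), COOCH3 → 3.

3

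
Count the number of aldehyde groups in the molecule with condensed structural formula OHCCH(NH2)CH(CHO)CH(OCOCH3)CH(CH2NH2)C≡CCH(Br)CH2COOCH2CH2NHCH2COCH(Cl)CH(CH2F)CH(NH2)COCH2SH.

Taking each segment in turn:
  OHC: terminal –CHO: carbonyl C bonded to H and C → aldehyde.
  CH(NH2): –NH2 on an sp³ carbon with no adjacent C=O → amine.
  CH(CHO): pendant –CHO: carbonyl C bonded to C and H → aldehyde.
  CH(OCOCH3): pendant –OC(=O)CH3: an acyloxy group → ester.
  CH(CH2NH2): pendant –CH2NH2: N on sp³ C, no adjacent C=O → amine.
  C≡C: C≡C triple bond → alkyne.
  CH(Br): halogen on an sp³ carbon → alkyl halide.
  CH2COOCH2: –C(=O)–O–C with C on the carbonyl side → ester.
  CH2NHCH2: C–N–C with sp³ carbons and no adjacent C=O → amine (secondary).
  CO: –C(=O)– with carbon on both sides → ketone.
  CH(Cl): halogen on an sp³ carbon → alkyl halide.
  CH(CH2F): pendant –CH2X: halogen on sp³ carbon → alkyl halide.
  CH(NH2): –NH2 on an sp³ carbon with no adjacent C=O → amine.
  CO: –C(=O)– with carbon on both sides → ketone.
  CH2SH: –SH on an sp³ carbon → thiol.
Aldehyde appears at: OHC, CH(CHO) → 2.

2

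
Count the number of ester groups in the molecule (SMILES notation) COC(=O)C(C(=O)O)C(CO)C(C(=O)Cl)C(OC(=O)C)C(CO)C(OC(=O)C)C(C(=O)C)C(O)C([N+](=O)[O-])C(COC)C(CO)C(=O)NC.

3

CH3O–C(=O)–: carbonyl C bonded to C and to –OCH3 → ester (not ketone + ether).
pendant –COOH: carbonyl C bonded to C and –OH → carboxylic acid.
pendant –CH2OH on an sp³ backbone C → alcohol.
pendant –C(=O)X: carbonyl C bonded to C and halogen → acyl halide.
pendant –OC(=O)CH3: an acyloxy group → ester.
pendant –CH2OH on an sp³ backbone C → alcohol.
pendant –OC(=O)CH3: an acyloxy group → ester.
pendant –COCH3: carbonyl C bonded to two carbons → ketone.
–OH on an sp³ carbon → alcohol (secondary).
–NO2 on an sp³ carbon → nitro (the N=O is not a carbonyl).
pendant –CH2OCH3: C–O–C linkage → ether.
pendant –CH2OH on an sp³ backbone C → alcohol.
–C(=O)NHCH3: carbonyl C bonded to C and to N → amide (the N is not an amine).
Ester appears at: CH3OOC, CH(OCOCH3), CH(OCOCH3) → 3.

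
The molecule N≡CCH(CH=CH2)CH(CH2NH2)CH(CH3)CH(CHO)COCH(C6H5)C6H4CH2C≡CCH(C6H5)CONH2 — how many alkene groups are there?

1

N≡C–: carbon triple-bonded to nitrogen → nitrile.
pendant –CH=CH2: C=C double bond → alkene.
pendant –CH2NH2: N on sp³ C, no adjacent C=O → amine.
pendant –CHO: carbonyl C bonded to C and H → aldehyde.
–C(=O)– with carbon on both sides → ketone.
pendant –C6H5: benzene ring → arene.
para-disubstituted benzene ring → arene.
C≡C triple bond → alkyne.
pendant –C6H5: benzene ring → arene.
–C(=O)NH2: carbonyl C bonded to C and to N → amide (the N is not a separate amine).
Alkene appears at: CH(CH=CH2) → 1.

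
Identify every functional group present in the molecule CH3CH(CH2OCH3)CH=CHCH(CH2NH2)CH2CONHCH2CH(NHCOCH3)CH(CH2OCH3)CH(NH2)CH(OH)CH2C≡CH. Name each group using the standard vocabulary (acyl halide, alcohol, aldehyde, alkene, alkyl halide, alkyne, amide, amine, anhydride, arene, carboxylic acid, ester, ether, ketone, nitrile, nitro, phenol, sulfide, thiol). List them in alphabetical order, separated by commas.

alcohol, alkene, alkyne, amide, amine, ether

pendant –CH2OCH3: C–O–C linkage → ether.
C=C double bond → alkene.
pendant –CH2NH2: N on sp³ C, no adjacent C=O → amine.
–C(=O)–N– linkage → amide (the N is not an amine).
pendant –NHC(=O)CH3: N bonded to a carbonyl → amide (not amine).
pendant –CH2OCH3: C–O–C linkage → ether.
–NH2 on an sp³ carbon with no adjacent C=O → amine.
–OH on an sp³ carbon → alcohol (secondary).
C≡C triple bond → alkyne.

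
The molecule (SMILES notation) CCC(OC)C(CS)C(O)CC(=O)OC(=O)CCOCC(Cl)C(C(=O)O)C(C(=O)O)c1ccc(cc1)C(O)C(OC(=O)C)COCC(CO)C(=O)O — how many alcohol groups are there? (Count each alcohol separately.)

3

pendant –OCH3: C–O–C with sp³ C, no adjacent C=O → ether.
pendant –CH2SH → thiol.
–OH on an sp³ carbon → alcohol (secondary).
two acyl groups sharing one oxygen, –C(=O)–O–C(=O)– → anhydride.
C–O–C with sp³ carbons on both sides and no adjacent C=O → ether.
halogen on an sp³ carbon → alkyl halide.
pendant –COOH: carbonyl C bonded to C and –OH → carboxylic acid.
pendant –COOH: carbonyl C bonded to C and –OH → carboxylic acid.
para-disubstituted benzene ring → arene.
–OH on an sp³ carbon → alcohol (secondary).
pendant –OC(=O)CH3: an acyloxy group → ester.
C–O–C with sp³ carbons on both sides and no adjacent C=O → ether.
pendant –CH2OH on an sp³ backbone C → alcohol.
–COOH: carbonyl C bonded to –OH and C → carboxylic acid (the –OH is not a separate alcohol).
Alcohol appears at: CH(OH), CH(OH), CH(CH2OH) → 3.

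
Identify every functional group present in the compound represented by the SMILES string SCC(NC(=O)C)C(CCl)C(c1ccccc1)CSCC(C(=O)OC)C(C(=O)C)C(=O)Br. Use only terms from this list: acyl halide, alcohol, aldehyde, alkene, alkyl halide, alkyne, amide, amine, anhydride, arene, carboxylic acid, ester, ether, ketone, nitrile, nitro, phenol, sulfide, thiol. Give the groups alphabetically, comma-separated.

acyl halide, alkyl halide, amide, arene, ester, ketone, sulfide, thiol

Working along the chain:
  HSCH2: –SH on an sp³ carbon → thiol.
  CH(NHCOCH3): pendant –NHC(=O)CH3: N bonded to a carbonyl → amide (not amine).
  CH(CH2Cl): pendant –CH2X: halogen on sp³ carbon → alkyl halide.
  CH(C6H5): pendant –C6H5: benzene ring → arene.
  CH2SCH2: C–S–C linkage → sulfide (thioether).
  CH(COOCH3): pendant –COOCH3: carbonyl C bonded to C and –OCH3 → ester.
  CH(COCH3): pendant –COCH3: carbonyl C bonded to two carbons → ketone.
  COBr: –C(=O)Br: carbonyl C bonded to C and to a halogen → acyl halide (not alkyl halide).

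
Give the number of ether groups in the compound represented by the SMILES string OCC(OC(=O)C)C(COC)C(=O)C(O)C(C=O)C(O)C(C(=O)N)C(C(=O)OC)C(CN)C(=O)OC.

1

HO– on an sp³ carbon → alcohol.
pendant –OC(=O)CH3: an acyloxy group → ester.
pendant –CH2OCH3: C–O–C linkage → ether.
–C(=O)– with carbon on both sides → ketone.
–OH on an sp³ carbon → alcohol (secondary).
pendant –CHO: carbonyl C bonded to C and H → aldehyde.
–OH on an sp³ carbon → alcohol (secondary).
pendant –CONH2: carbonyl C bonded to C and N → amide.
pendant –COOCH3: carbonyl C bonded to C and –OCH3 → ester.
pendant –CH2NH2: N on sp³ C, no adjacent C=O → amine.
–C(=O)OCH3: carbonyl C bonded to C and to –OCH3 → ester (not ketone + ether).
Ether appears at: CH(CH2OCH3) → 1.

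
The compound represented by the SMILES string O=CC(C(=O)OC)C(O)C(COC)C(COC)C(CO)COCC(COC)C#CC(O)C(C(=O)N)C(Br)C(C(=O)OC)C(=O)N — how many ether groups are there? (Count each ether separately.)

Reading the structure from left to right:
  OHC: terminal –CHO: carbonyl C bonded to H and C → aldehyde.
  CH(COOCH3): pendant –COOCH3: carbonyl C bonded to C and –OCH3 → ester.
  CH(OH): –OH on an sp³ carbon → alcohol (secondary).
  CH(CH2OCH3): pendant –CH2OCH3: C–O–C linkage → ether.
  CH(CH2OCH3): pendant –CH2OCH3: C–O–C linkage → ether.
  CH(CH2OH): pendant –CH2OH on an sp³ backbone C → alcohol.
  CH2OCH2: C–O–C with sp³ carbons on both sides and no adjacent C=O → ether.
  CH(CH2OCH3): pendant –CH2OCH3: C–O–C linkage → ether.
  C≡C: C≡C triple bond → alkyne.
  CH(OH): –OH on an sp³ carbon → alcohol (secondary).
  CH(CONH2): pendant –CONH2: carbonyl C bonded to C and N → amide.
  CH(Br): halogen on an sp³ carbon → alkyl halide.
  CH(COOCH3): pendant –COOCH3: carbonyl C bonded to C and –OCH3 → ester.
  CONH2: –C(=O)NH2: carbonyl C bonded to C and to N → amide (the N is not a separate amine).
Ether appears at: CH(CH2OCH3), CH(CH2OCH3), CH2OCH2, CH(CH2OCH3) → 4.

4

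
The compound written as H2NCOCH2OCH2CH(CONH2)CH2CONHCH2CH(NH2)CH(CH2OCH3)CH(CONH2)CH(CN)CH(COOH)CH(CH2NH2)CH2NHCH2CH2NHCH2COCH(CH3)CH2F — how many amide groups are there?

–C(=O)NH2: carbonyl C bonded to C and to N → amide (the N is not a separate amine).
C–O–C with sp³ carbons on both sides and no adjacent C=O → ether.
pendant –CONH2: carbonyl C bonded to C and N → amide.
–C(=O)–N– linkage → amide (the N is not an amine).
–NH2 on an sp³ carbon with no adjacent C=O → amine.
pendant –CH2OCH3: C–O–C linkage → ether.
pendant –CONH2: carbonyl C bonded to C and N → amide.
pendant –C≡N: nitrile.
pendant –COOH: carbonyl C bonded to C and –OH → carboxylic acid.
pendant –CH2NH2: N on sp³ C, no adjacent C=O → amine.
C–N–C with sp³ carbons and no adjacent C=O → amine (secondary).
C–N–C with sp³ carbons and no adjacent C=O → amine (secondary).
–C(=O)– with carbon on both sides → ketone.
halogen on an sp³ carbon → alkyl halide.
Amide appears at: H2NCO, CH(CONH2), CH2CONHCH2, CH(CONH2) → 4.

4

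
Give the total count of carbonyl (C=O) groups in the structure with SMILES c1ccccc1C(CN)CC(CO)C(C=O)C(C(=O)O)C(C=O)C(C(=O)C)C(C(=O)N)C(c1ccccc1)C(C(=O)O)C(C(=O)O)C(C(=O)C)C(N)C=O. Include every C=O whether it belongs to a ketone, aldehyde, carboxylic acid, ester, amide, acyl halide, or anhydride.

9

CH(CHO): aldehyde, 1 C=O (running total 1).
CH(COOH): carboxylic acid, 1 C=O (running total 2).
CH(CHO): aldehyde, 1 C=O (running total 3).
CH(COCH3): ketone, 1 C=O (running total 4).
CH(CONH2): amide, 1 C=O (running total 5).
CH(COOH): carboxylic acid, 1 C=O (running total 6).
CH(COOH): carboxylic acid, 1 C=O (running total 7).
CH(COCH3): ketone, 1 C=O (running total 8).
CHO: aldehyde, 1 C=O (running total 9).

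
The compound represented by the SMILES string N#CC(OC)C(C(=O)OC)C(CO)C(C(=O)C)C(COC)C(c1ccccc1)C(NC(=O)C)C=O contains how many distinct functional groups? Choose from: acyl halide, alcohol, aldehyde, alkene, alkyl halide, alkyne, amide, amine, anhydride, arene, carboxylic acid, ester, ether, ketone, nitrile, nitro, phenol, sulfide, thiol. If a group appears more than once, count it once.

Reading the structure from left to right:
  N≡C: N≡C–: carbon triple-bonded to nitrogen → nitrile.
  CH(OCH3): pendant –OCH3: C–O–C with sp³ C, no adjacent C=O → ether.
  CH(COOCH3): pendant –COOCH3: carbonyl C bonded to C and –OCH3 → ester.
  CH(CH2OH): pendant –CH2OH on an sp³ backbone C → alcohol.
  CH(COCH3): pendant –COCH3: carbonyl C bonded to two carbons → ketone.
  CH(CH2OCH3): pendant –CH2OCH3: C–O–C linkage → ether.
  CH(C6H5): pendant –C6H5: benzene ring → arene.
  CH(NHCOCH3): pendant –NHC(=O)CH3: N bonded to a carbonyl → amide (not amine).
  CHO: terminal –CHO: carbonyl C bonded to H and C → aldehyde.
Distinct types present: alcohol, aldehyde, amide, arene, ester, ether, ketone, nitrile.

8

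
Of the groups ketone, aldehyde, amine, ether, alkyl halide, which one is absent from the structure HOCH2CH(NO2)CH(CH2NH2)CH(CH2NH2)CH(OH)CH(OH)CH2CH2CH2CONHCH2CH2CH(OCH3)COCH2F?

aldehyde

amine: present (CH(CH2NH2) — pendant –CH2NH2: N on sp³ C, no adjacent C=O → amine).
alkyl halide: present (CH2F — halogen on an sp³ carbon → alkyl halide).
ketone: present (CO — –C(=O)– with carbon on both sides → ketone).
ether: present (CH(OCH3) — pendant –OCH3: C–O–C with sp³ C, no adjacent C=O → ether).
aldehyde: absent. In CO, the carbonyl carbon is bonded to two carbons, so it is a ketone, not an aldehyde.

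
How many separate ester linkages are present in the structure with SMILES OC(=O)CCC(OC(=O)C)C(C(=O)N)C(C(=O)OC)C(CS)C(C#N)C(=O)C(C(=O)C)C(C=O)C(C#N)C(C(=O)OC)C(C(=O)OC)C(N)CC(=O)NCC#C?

Working along the chain:
  HOOC: –COOH: carbonyl C bonded to –OH and C → carboxylic acid (the –OH is not a separate alcohol).
  CH(OCOCH3): pendant –OC(=O)CH3: an acyloxy group → ester.
  CH(CONH2): pendant –CONH2: carbonyl C bonded to C and N → amide.
  CH(COOCH3): pendant –COOCH3: carbonyl C bonded to C and –OCH3 → ester.
  CH(CH2SH): pendant –CH2SH → thiol.
  CH(CN): pendant –C≡N: nitrile.
  CO: –C(=O)– with carbon on both sides → ketone.
  CH(COCH3): pendant –COCH3: carbonyl C bonded to two carbons → ketone.
  CH(CHO): pendant –CHO: carbonyl C bonded to C and H → aldehyde.
  CH(CN): pendant –C≡N: nitrile.
  CH(COOCH3): pendant –COOCH3: carbonyl C bonded to C and –OCH3 → ester.
  CH(COOCH3): pendant –COOCH3: carbonyl C bonded to C and –OCH3 → ester.
  CH(NH2): –NH2 on an sp³ carbon with no adjacent C=O → amine.
  CH2CONHCH2: –C(=O)–N– linkage → amide (the N is not an amine).
  C≡CH: C≡C triple bond → alkyne.
Ester appears at: CH(OCOCH3), CH(COOCH3), CH(COOCH3), CH(COOCH3) → 4.

4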